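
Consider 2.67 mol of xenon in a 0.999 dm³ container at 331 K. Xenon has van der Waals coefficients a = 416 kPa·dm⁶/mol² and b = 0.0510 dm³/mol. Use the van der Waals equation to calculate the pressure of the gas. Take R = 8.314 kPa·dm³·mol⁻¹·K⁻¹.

P ≈ 5544 kPa

P = nRT/(V − nb) − a n²/V²
nRT/(V − nb) = (2.67)(8.314)(331)/(0.999 − 2.67×0.0510) = 7347.7/0.86283 = 8515.8 kPa
a n²/V² = (416)(2.67)²/(0.999)² = 2971.6 kPa
P = 8515.8 − 2971.6 = 5544 kPa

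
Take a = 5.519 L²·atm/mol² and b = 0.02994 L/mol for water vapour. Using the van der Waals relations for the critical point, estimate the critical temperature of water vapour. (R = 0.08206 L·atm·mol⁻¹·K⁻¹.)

For a van der Waals gas, T_c = 8a/(27Rb).
T_c = 8×5.519/(27×0.08206×0.02994) = 44.152/0.066336 = 665.6 K

T_c ≈ 665.6 K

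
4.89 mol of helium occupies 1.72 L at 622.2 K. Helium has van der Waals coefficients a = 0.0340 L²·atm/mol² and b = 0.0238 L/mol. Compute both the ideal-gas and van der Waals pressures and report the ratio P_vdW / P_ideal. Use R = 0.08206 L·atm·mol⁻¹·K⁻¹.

P_vdW / P_ideal ≈ 1.071

Ideal: P_ideal = nRT/V = (4.89)(0.08206)(622.2)/1.72 = 145.158 atm
vdW: P = nRT/(V − nb) − a n²/V² = 249.672/1.60362 − 0.813011/2.95840 = 155.693 − 0.274814 = 155.418 atm
Ratio = 155.418/145.158 = 1.071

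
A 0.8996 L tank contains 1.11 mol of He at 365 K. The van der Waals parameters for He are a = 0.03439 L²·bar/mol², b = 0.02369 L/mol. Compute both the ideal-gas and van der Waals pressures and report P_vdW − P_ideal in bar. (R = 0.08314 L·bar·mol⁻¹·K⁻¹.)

ΔP ≈ 1.075 bar

Ideal: P_ideal = nRT/V = (1.11)(0.08314)(365)/0.8996 = 37.4435 bar
vdW: P = nRT/(V − nb) − a n²/V² = 33.6842/0.873304 − 0.0423719/0.809280 = 38.5710 − 0.0523575 = 38.5186 bar
ΔP = 38.5186 − 37.4435 = 1.075 bar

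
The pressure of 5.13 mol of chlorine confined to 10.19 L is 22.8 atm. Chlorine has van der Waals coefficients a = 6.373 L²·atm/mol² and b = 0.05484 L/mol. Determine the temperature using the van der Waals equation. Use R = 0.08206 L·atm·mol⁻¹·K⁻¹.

T = (P + a n²/V²)(V − nb)/(nR)
P + a n²/V² = 22.8 + (6.373)(5.13)²/(10.19)² = 24.415 atm
V − nb = 10.19 − (5.13)(0.05484) = 9.9087 L
T = (24.415)(9.9087)/((5.13)(0.08206)) = 574.7 K

T ≈ 574.7 K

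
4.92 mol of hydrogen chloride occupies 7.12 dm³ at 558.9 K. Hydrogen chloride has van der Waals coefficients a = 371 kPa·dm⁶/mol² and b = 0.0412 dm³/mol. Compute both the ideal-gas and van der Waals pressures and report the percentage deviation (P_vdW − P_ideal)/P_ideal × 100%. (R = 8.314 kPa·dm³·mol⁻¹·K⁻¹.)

-2.59 %

Ideal: P_ideal = nRT/V = (4.92)(8.314)(558.9)/7.12 = 3210.92 kPa
vdW: P = nRT/(V − nb) − a n²/V² = 22861.7/6.91730 − 8980.57/50.6944 = 3305.00 − 177.151 = 3127.85 kPa
% deviation = (3127.85 − 3210.92)/3210.92 × 100% = -2.59%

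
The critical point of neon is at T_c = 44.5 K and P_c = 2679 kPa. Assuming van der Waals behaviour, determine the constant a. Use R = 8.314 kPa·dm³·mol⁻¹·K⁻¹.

From T_c = 8a/(27Rb) and P_c = a/(27b²): a = 27 R² T_c²/(64 P_c).
a = 27×(8.314)²×(44.5)²/(64×2679) = 3695761/171456 = 21.56 kPa·dm⁶/mol²

a ≈ 21.56 kPa·dm⁶/mol²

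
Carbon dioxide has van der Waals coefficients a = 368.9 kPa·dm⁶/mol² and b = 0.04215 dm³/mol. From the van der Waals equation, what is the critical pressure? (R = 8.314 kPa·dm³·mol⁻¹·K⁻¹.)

For a van der Waals gas, P_c = a/(27b²).
P_c = 368.9/(27×(0.04215)²) = 368.9/0.047969 = 7690 kPa

P_c ≈ 7690 kPa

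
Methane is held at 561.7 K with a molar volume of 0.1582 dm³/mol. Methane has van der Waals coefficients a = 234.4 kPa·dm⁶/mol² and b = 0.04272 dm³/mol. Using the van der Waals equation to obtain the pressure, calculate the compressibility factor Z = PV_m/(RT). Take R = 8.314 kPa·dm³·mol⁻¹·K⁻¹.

Z ≈ 1.053

P = RT/(V_m − b) − a/V_m² = (8.314)(561.7)/(0.1582 − 0.04272) − 234.4/(0.1582)²
  = 4670.0/0.11548 − 9365.8 = 40440 − 9365.8 = 31074 kPa
Z = PV_m/(RT) = (31074)(0.1582)/((8.314)(561.7)) = 4915.9/4670.0 = 1.053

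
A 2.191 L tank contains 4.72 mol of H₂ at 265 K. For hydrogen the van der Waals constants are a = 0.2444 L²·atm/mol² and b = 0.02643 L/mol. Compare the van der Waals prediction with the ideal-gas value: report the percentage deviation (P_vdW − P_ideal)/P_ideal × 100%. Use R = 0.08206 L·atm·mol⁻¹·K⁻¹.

Ideal: P_ideal = nRT/V = (4.72)(0.08206)(265)/2.191 = 46.8465 atm
vdW: P = nRT/(V − nb) − a n²/V² = 102.641/2.06625 − 5.44484/4.80048 = 49.6750 − 1.13423 = 48.5408 atm
% deviation = (48.5408 − 46.8465)/46.8465 × 100% = 3.62%

3.62 %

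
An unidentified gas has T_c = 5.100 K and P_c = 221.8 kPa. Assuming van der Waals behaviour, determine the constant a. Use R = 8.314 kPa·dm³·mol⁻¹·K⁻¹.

a ≈ 3.420 kPa·dm⁶/mol²

From T_c = 8a/(27Rb) and P_c = a/(27b²): a = 27 R² T_c²/(64 P_c).
a = 27×(8.314)²×(5.100)²/(64×221.8) = 48543/14195 = 3.420 kPa·dm⁶/mol²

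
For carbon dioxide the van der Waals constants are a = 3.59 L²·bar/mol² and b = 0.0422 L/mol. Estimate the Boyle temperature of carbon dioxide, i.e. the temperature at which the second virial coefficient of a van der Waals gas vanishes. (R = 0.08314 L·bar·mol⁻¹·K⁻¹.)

For a van der Waals gas the second virial coefficient B₂ = b − a/(RT) vanishes at T_B = a/(Rb).
T_B = 3.59/(0.08314×0.0422) = 3.59/0.0035085 = 1023 K

T_B ≈ 1023 K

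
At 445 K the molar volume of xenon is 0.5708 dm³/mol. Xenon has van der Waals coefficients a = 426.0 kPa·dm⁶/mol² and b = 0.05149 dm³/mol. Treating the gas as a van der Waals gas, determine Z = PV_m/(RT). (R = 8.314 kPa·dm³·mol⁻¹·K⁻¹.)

P = RT/(V_m − b) − a/V_m² = (8.314)(445)/(0.5708 − 0.05149) − 426.0/(0.5708)²
  = 3699.7/0.51931 − 1307.5 = 7124.3 − 1307.5 = 5816.8 kPa
Z = PV_m/(RT) = (5816.8)(0.5708)/((8.314)(445)) = 3320.2/3699.7 = 0.8974

Z ≈ 0.8974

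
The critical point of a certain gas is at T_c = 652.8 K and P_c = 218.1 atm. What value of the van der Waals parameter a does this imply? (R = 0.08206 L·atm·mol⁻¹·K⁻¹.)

From T_c = 8a/(27Rb) and P_c = a/(27b²): a = 27 R² T_c²/(64 P_c).
a = 27×(0.08206)²×(652.8)²/(64×218.1) = 77480/13958 = 5.551 L²·atm/mol²

a ≈ 5.551 L²·atm/mol²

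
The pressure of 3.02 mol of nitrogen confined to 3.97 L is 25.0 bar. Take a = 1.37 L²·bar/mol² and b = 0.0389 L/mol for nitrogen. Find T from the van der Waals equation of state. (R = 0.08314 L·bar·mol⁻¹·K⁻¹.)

T ≈ 395.8 K

T = (P + a n²/V²)(V − nb)/(nR)
P + a n²/V² = 25.0 + (1.37)(3.02)²/(3.97)² = 25.793 bar
V − nb = 3.97 − (3.02)(0.0389) = 3.8525 L
T = (25.793)(3.8525)/((3.02)(0.08314)) = 395.8 K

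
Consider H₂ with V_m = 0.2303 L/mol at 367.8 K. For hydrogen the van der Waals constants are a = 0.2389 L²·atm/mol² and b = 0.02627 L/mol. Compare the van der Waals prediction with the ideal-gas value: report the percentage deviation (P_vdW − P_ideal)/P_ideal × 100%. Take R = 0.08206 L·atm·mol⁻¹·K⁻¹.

Ideal: P_ideal = RT/V_m = (0.08206)(367.8)/0.2303 = 131.054 atm
vdW: P = RT/(V_m − b) − a/V_m² = 30.1817/0.204030 − 0.2389/0.0530381 = 147.928 − 4.50431 = 143.424 atm
% deviation = (143.424 − 131.054)/131.054 × 100% = 9.44%

9.44 %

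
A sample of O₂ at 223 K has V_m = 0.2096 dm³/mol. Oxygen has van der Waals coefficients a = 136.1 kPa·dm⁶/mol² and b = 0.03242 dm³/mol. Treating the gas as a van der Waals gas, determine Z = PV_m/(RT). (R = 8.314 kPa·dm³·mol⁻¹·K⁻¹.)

P = RT/(V_m − b) − a/V_m² = (8.314)(223)/(0.2096 − 0.03242) − 136.1/(0.2096)²
  = 1854.0/0.17718 − 3098.0 = 10464 − 3098.0 = 7366 kPa
Z = PV_m/(RT) = (7366)(0.2096)/((8.314)(223)) = 1543.9/1854.0 = 0.8327

Z ≈ 0.8327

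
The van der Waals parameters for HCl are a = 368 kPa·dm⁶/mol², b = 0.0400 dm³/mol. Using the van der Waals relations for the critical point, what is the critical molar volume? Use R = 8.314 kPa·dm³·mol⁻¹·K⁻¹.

V_m,c ≈ 0.1200 dm³/mol

For a van der Waals gas, V_m,c = 3b.
V_m,c = 3×0.0400 = 0.1200 dm³/mol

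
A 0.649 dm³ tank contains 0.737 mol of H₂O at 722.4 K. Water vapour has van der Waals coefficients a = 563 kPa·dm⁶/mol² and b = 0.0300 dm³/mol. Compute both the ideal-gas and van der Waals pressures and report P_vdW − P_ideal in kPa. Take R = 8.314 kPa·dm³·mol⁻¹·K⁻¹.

ΔP ≈ -485.5 kPa

Ideal: P_ideal = nRT/V = (0.737)(8.314)(722.4)/0.649 = 6820.41 kPa
vdW: P = nRT/(V − nb) − a n²/V² = 4426.45/0.626890 − 305.804/0.421201 = 7060.97 − 726.029 = 6334.94 kPa
ΔP = 6334.94 − 6820.41 = -485.5 kPa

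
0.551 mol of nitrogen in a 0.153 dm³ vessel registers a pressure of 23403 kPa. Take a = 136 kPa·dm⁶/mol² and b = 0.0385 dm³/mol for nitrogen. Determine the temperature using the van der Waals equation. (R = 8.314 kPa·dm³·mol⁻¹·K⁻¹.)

T ≈ 724.0 K

T = (P + a n²/V²)(V − nb)/(nR)
P + a n²/V² = 23403 + (136)(0.551)²/(0.153)² = 25167 kPa
V − nb = 0.153 − (0.551)(0.0385) = 0.13179 dm³
T = (25167)(0.13179)/((0.551)(8.314)) = 724.0 K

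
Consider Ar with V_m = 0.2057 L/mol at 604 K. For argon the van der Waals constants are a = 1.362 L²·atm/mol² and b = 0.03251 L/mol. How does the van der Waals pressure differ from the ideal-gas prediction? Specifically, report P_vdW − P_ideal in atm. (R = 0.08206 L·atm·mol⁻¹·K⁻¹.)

ΔP ≈ 13.04 atm

Ideal: P_ideal = RT/V_m = (0.08206)(604)/0.2057 = 240.954 atm
vdW: P = RT/(V_m − b) − a/V_m² = 49.5642/0.173190 − 1.362/0.0423125 = 286.184 − 32.1891 = 253.995 atm
ΔP = 253.995 − 240.954 = 13.04 atm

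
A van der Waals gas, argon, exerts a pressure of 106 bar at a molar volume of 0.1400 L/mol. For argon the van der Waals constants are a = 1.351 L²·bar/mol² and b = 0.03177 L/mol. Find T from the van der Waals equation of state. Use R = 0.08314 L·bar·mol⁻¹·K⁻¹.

T ≈ 227.7 K

T = (P + a/V_m²)(V_m − b)/R
P + a/V_m² = 106 + 1.351/(0.1400)² = 174.93 bar
V_m − b = 0.1400 − 0.03177 = 0.10823 L/mol
T = (174.93)(0.10823)/0.08314 = 227.7 K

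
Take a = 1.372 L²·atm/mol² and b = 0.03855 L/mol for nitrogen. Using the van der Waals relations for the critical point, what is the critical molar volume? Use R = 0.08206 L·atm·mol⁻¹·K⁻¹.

For a van der Waals gas, V_m,c = 3b.
V_m,c = 3×0.03855 = 0.1157 L/mol

V_m,c ≈ 0.1157 L/mol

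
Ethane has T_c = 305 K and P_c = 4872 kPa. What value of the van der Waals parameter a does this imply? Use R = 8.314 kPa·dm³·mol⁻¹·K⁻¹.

a ≈ 556.8 kPa·dm⁶/mol²

From T_c = 8a/(27Rb) and P_c = a/(27b²): a = 27 R² T_c²/(64 P_c).
a = 27×(8.314)²×(305)²/(64×4872) = 173613496/311808 = 556.8 kPa·dm⁶/mol²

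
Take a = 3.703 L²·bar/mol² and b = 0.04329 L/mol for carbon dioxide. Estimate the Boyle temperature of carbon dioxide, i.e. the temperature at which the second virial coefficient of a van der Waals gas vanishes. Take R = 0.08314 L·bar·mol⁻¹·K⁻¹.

T_B ≈ 1029 K

For a van der Waals gas the second virial coefficient B₂ = b − a/(RT) vanishes at T_B = a/(Rb).
T_B = 3.703/(0.08314×0.04329) = 3.703/0.0035991 = 1029 K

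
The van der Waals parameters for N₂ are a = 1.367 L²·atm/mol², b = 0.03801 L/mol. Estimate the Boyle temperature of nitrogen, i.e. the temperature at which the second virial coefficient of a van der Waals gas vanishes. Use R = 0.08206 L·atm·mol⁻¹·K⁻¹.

For a van der Waals gas the second virial coefficient B₂ = b − a/(RT) vanishes at T_B = a/(Rb).
T_B = 1.367/(0.08206×0.03801) = 1.367/0.0031191 = 438.3 K

T_B ≈ 438.3 K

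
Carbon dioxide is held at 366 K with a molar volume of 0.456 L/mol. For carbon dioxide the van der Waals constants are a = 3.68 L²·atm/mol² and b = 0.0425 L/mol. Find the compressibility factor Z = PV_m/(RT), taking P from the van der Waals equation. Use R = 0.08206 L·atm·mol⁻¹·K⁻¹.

P = RT/(V_m − b) − a/V_m² = (0.08206)(366)/(0.456 − 0.0425) − 3.68/(0.456)²
  = 30.034/0.41350 − 17.698 = 72.634 − 17.698 = 54.936 atm
Z = PV_m/(RT) = (54.936)(0.456)/((0.08206)(366)) = 25.051/30.034 = 0.8341

Z ≈ 0.8341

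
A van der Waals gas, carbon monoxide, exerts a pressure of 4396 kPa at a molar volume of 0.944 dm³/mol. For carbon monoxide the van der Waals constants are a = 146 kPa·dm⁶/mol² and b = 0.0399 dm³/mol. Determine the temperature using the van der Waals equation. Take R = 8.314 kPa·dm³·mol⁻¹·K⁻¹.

T ≈ 495.9 K

T = (P + a/V_m²)(V_m − b)/R
P + a/V_m² = 4396 + 146/(0.944)² = 4559.8 kPa
V_m − b = 0.944 − 0.0399 = 0.90410 dm³/mol
T = (4559.8)(0.90410)/8.314 = 495.9 K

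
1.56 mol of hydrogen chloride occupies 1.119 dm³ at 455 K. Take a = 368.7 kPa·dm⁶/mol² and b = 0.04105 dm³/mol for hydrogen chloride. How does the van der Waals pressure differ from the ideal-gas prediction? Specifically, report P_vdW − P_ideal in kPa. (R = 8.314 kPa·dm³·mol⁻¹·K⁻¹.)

ΔP ≈ -396.5 kPa

Ideal: P_ideal = nRT/V = (1.56)(8.314)(455)/1.119 = 5273.71 kPa
vdW: P = nRT/(V − nb) − a n²/V² = 5901.28/1.05496 − 897.268/1.25216 = 5593.84 − 716.576 = 4877.26 kPa
ΔP = 4877.26 − 5273.71 = -396.5 kPa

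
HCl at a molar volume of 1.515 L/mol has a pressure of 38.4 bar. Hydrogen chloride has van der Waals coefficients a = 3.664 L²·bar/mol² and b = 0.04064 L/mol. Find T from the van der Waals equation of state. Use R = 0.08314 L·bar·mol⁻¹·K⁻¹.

T ≈ 709.3 K

T = (P + a/V_m²)(V_m − b)/R
P + a/V_m² = 38.4 + 3.664/(1.515)² = 39.996 bar
V_m − b = 1.515 − 0.04064 = 1.4744 L/mol
T = (39.996)(1.4744)/0.08314 = 709.3 K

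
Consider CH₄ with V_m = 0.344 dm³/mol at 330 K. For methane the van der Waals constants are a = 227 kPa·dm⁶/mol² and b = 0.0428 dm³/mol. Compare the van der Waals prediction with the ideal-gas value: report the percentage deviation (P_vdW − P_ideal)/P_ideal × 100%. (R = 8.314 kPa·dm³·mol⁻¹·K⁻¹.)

Ideal: P_ideal = RT/V_m = (8.314)(330)/0.344 = 7975.64 kPa
vdW: P = RT/(V_m − b) − a/V_m² = 2743.62/0.301200 − 227/0.118336 = 9108.96 − 1918.27 = 7190.69 kPa
% deviation = (7190.69 − 7975.64)/7975.64 × 100% = -9.84%

-9.84 %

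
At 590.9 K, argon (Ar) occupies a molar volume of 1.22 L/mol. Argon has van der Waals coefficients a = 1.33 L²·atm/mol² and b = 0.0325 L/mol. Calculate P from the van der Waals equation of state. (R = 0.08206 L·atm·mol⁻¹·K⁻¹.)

P ≈ 39.94 atm

P = RT/(V_m − b) − a/V_m²
RT/(V_m − b) = (0.08206)(590.9)/(1.22 − 0.0325) = 48.489/1.1875 = 40.833 atm
a/V_m² = 1.33/(1.22)² = 0.89358 atm
P = 40.833 − 0.89358 = 39.94 atm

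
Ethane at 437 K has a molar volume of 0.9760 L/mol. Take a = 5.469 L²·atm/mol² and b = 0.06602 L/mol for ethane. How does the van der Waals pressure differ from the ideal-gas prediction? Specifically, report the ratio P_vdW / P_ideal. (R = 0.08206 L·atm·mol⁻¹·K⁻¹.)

P_vdW / P_ideal ≈ 0.9163

Ideal: P_ideal = RT/V_m = (0.08206)(437)/0.9760 = 36.7420 atm
vdW: P = RT/(V_m − b) − a/V_m² = 35.8602/0.909980 − 5.469/0.952576 = 39.4077 − 5.74127 = 33.6664 atm
Ratio = 33.6664/36.7420 = 0.9163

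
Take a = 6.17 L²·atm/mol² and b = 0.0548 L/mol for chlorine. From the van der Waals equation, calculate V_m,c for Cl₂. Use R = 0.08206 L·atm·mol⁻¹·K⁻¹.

For a van der Waals gas, V_m,c = 3b.
V_m,c = 3×0.0548 = 0.1644 L/mol

V_m,c ≈ 0.1644 L/mol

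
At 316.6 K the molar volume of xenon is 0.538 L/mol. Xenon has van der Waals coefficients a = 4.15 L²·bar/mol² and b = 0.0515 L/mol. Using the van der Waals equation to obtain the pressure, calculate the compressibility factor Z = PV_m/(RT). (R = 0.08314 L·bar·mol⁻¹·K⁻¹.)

P = RT/(V_m − b) − a/V_m² = (0.08314)(316.6)/(0.538 − 0.0515) − 4.15/(0.538)²
  = 26.322/0.48650 − 14.338 = 54.105 − 14.338 = 39.767 bar
Z = PV_m/(RT) = (39.767)(0.538)/((0.08314)(316.6)) = 21.395/26.322 = 0.8128

Z ≈ 0.8128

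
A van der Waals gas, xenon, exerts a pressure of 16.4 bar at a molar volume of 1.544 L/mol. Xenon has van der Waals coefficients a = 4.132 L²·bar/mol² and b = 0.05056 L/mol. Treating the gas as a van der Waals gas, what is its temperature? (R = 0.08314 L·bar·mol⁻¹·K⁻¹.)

T ≈ 325.7 K

T = (P + a/V_m²)(V_m − b)/R
P + a/V_m² = 16.4 + 4.132/(1.544)² = 18.133 bar
V_m − b = 1.544 − 0.05056 = 1.4934 L/mol
T = (18.133)(1.4934)/0.08314 = 325.7 K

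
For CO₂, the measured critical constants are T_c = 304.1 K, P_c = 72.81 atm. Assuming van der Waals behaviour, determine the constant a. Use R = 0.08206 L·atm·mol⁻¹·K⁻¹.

From T_c = 8a/(27Rb) and P_c = a/(27b²): a = 27 R² T_c²/(64 P_c).
a = 27×(0.08206)²×(304.1)²/(64×72.81) = 16814/4659.8 = 3.608 L²·atm/mol²

a ≈ 3.608 L²·atm/mol²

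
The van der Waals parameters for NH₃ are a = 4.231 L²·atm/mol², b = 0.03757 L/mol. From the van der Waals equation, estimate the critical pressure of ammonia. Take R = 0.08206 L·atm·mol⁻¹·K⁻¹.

For a van der Waals gas, P_c = a/(27b²).
P_c = 4.231/(27×(0.03757)²) = 4.231/0.038111 = 111.0 atm

P_c ≈ 111.0 atm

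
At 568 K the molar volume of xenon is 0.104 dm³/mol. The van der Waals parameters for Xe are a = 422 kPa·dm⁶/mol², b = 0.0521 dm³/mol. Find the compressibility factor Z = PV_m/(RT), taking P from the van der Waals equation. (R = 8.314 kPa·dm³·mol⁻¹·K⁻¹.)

Z ≈ 1.145

P = RT/(V_m − b) − a/V_m² = (8.314)(568)/(0.104 − 0.0521) − 422/(0.104)²
  = 4722.4/0.051900 − 39016 = 90990 − 39016 = 51974 kPa
Z = PV_m/(RT) = (51974)(0.104)/((8.314)(568)) = 5405.3/4722.4 = 1.145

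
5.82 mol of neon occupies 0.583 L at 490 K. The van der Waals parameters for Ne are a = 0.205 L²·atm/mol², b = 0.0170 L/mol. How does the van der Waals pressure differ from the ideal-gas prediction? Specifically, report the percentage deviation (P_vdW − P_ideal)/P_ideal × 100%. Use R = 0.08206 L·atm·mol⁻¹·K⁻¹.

15.35 %

Ideal: P_ideal = nRT/V = (5.82)(0.08206)(490)/0.583 = 401.404 atm
vdW: P = nRT/(V − nb) − a n²/V² = 234.019/0.484060 − 6.94384/0.339889 = 483.450 − 20.4297 = 463.020 atm
% deviation = (463.020 − 401.404)/401.404 × 100% = 15.35%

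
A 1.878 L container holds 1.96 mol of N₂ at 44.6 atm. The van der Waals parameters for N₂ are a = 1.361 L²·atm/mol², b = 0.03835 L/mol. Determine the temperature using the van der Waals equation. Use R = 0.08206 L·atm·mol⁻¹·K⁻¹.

T = (P + a n²/V²)(V − nb)/(nR)
P + a n²/V² = 44.6 + (1.361)(1.96)²/(1.878)² = 46.082 atm
V − nb = 1.878 − (1.96)(0.03835) = 1.8028 L
T = (46.082)(1.8028)/((1.96)(0.08206)) = 516.5 K

T ≈ 516.5 K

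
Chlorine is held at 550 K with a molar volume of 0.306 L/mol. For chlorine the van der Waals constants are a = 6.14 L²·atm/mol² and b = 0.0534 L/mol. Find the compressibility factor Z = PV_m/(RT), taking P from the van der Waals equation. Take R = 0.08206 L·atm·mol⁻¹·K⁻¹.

P = RT/(V_m − b) − a/V_m² = (0.08206)(550)/(0.306 − 0.0534) − 6.14/(0.306)²
  = 45.133/0.25260 − 65.573 = 178.67 − 65.573 = 113.10 atm
Z = PV_m/(RT) = (113.10)(0.306)/((0.08206)(550)) = 34.609/45.133 = 0.7668

Z ≈ 0.7668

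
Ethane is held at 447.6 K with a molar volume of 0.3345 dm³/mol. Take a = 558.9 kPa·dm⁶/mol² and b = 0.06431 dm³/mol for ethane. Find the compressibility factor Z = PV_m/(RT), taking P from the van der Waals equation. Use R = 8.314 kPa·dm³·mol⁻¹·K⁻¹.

P = RT/(V_m − b) − a/V_m² = (8.314)(447.6)/(0.3345 − 0.06431) − 558.9/(0.3345)²
  = 3721.3/0.27019 − 4995.1 = 13773 − 4995.1 = 8778 kPa
Z = PV_m/(RT) = (8778)(0.3345)/((8.314)(447.6)) = 2936.2/3721.3 = 0.7890

Z ≈ 0.7890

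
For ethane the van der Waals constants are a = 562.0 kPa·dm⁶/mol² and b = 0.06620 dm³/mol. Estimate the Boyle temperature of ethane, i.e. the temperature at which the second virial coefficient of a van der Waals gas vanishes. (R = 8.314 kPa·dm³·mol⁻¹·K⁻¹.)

T_B ≈ 1021 K

For a van der Waals gas the second virial coefficient B₂ = b − a/(RT) vanishes at T_B = a/(Rb).
T_B = 562.0/(8.314×0.06620) = 562.0/0.55039 = 1021 K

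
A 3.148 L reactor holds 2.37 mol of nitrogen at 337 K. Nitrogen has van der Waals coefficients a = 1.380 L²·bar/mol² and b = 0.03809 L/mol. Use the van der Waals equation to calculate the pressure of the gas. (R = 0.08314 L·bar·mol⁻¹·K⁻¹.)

P ≈ 20.93 bar

P = nRT/(V − nb) − a n²/V²
nRT/(V − nb) = (2.37)(0.08314)(337)/(3.148 − 2.37×0.03809) = 66.403/3.0577 = 21.717 bar
a n²/V² = (1.380)(2.37)²/(3.148)² = 0.78218 bar
P = 21.717 − 0.78218 = 20.93 bar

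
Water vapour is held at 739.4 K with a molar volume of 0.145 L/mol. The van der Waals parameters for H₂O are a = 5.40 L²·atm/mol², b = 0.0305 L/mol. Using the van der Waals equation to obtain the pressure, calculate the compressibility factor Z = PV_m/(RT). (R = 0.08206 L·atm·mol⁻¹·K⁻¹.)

P = RT/(V_m − b) − a/V_m² = (0.08206)(739.4)/(0.145 − 0.0305) − 5.40/(0.145)²
  = 60.675/0.11450 − 256.84 = 529.91 − 256.84 = 273.07 atm
Z = PV_m/(RT) = (273.07)(0.145)/((0.08206)(739.4)) = 39.595/60.675 = 0.6526

Z ≈ 0.6526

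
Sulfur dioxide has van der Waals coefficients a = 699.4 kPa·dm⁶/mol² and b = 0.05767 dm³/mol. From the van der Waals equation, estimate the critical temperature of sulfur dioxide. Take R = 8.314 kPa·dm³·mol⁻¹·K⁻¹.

T_c ≈ 432.2 K

For a van der Waals gas, T_c = 8a/(27Rb).
T_c = 8×699.4/(27×8.314×0.05767) = 5595.2/12.946 = 432.2 K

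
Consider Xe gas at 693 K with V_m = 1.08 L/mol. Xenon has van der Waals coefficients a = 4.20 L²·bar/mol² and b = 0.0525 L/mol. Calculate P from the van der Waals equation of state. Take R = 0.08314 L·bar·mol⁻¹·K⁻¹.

P ≈ 52.47 bar

P = RT/(V_m − b) − a/V_m²
RT/(V_m − b) = (0.08314)(693)/(1.08 − 0.0525) = 57.616/1.0275 = 56.074 bar
a/V_m² = 4.20/(1.08)² = 3.6008 bar
P = 56.074 − 3.6008 = 52.47 bar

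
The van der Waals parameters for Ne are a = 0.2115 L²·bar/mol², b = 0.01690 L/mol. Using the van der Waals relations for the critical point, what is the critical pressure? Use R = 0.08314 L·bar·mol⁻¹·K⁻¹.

For a van der Waals gas, P_c = a/(27b²).
P_c = 0.2115/(27×(0.01690)²) = 0.2115/0.0077115 = 27.43 bar

P_c ≈ 27.43 bar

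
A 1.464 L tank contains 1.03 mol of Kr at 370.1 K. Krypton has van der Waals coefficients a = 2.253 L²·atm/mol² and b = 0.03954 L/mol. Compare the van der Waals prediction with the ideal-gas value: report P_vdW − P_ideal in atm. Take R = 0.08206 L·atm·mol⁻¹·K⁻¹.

ΔP ≈ -0.504 atm

Ideal: P_ideal = nRT/V = (1.03)(0.08206)(370.1)/1.464 = 21.3672 atm
vdW: P = nRT/(V − nb) − a n²/V² = 31.2815/1.42327 − 2.39021/2.14330 = 21.9786 − 1.11520 = 20.8634 atm
ΔP = 20.8634 − 21.3672 = -0.504 atm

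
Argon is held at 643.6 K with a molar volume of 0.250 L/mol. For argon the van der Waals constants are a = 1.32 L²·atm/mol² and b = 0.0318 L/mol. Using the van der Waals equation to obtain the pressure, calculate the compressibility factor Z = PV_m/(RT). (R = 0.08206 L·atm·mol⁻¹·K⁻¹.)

P = RT/(V_m − b) − a/V_m² = (0.08206)(643.6)/(0.250 − 0.0318) − 1.32/(0.250)²
  = 52.814/0.21820 − 21.120 = 242.04 − 21.120 = 220.92 atm
Z = PV_m/(RT) = (220.92)(0.250)/((0.08206)(643.6)) = 55.230/52.814 = 1.046

Z ≈ 1.046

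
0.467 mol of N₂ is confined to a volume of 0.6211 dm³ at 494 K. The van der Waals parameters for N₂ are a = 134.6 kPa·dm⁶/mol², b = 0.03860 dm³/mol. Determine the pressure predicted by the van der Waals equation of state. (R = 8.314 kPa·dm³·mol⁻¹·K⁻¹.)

P = nRT/(V − nb) − a n²/V²
nRT/(V − nb) = (0.467)(8.314)(494)/(0.6211 − 0.467×0.03860) = 1918.0/0.60307 = 3180.4 kPa
a n²/V² = (134.6)(0.467)²/(0.6211)² = 76.095 kPa
P = 3180.4 − 76.095 = 3104 kPa

P ≈ 3104 kPa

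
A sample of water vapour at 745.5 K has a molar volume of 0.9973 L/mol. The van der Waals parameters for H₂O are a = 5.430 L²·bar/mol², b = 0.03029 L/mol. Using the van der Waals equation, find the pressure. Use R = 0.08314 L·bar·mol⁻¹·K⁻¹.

P ≈ 58.64 bar

P = RT/(V_m − b) − a/V_m²
RT/(V_m − b) = (0.08314)(745.5)/(0.9973 − 0.03029) = 61.981/0.96701 = 64.096 bar
a/V_m² = 5.430/(0.9973)² = 5.4594 bar
P = 64.096 − 5.4594 = 58.64 bar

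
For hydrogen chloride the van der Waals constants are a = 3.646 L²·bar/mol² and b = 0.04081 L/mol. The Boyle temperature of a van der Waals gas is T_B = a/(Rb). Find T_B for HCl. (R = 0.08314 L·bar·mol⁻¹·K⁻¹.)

For a van der Waals gas the second virial coefficient B₂ = b − a/(RT) vanishes at T_B = a/(Rb).
T_B = 3.646/(0.08314×0.04081) = 3.646/0.0033929 = 1075 K

T_B ≈ 1075 K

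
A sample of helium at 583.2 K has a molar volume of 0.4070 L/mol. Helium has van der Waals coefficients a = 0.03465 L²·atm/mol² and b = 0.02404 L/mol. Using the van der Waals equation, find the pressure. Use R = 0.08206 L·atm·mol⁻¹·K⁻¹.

P = RT/(V_m − b) − a/V_m²
RT/(V_m − b) = (0.08206)(583.2)/(0.4070 − 0.02404) = 47.857/0.38296 = 124.97 atm
a/V_m² = 0.03465/(0.4070)² = 0.20918 atm
P = 124.97 − 0.20918 = 124.8 atm

P ≈ 124.8 atm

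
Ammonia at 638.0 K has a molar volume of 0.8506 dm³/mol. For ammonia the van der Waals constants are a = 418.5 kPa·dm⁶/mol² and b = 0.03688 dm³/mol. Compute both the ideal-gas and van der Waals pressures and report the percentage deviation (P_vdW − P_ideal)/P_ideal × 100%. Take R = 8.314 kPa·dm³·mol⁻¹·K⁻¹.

-4.74 %

Ideal: P_ideal = RT/V_m = (8.314)(638.0)/0.8506 = 6235.99 kPa
vdW: P = RT/(V_m − b) − a/V_m² = 5304.33/0.813720 − 418.5/0.723520 = 6518.62 − 578.422 = 5940.20 kPa
% deviation = (5940.20 − 6235.99)/6235.99 × 100% = -4.74%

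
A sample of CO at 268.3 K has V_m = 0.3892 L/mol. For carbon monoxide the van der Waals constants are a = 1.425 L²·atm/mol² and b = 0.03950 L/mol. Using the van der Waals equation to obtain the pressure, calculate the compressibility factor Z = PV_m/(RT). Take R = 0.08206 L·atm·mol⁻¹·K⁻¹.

P = RT/(V_m − b) − a/V_m² = (0.08206)(268.3)/(0.3892 − 0.03950) − 1.425/(0.3892)²
  = 22.017/0.34970 − 9.4074 = 62.960 − 9.4074 = 53.553 atm
Z = PV_m/(RT) = (53.553)(0.3892)/((0.08206)(268.3)) = 20.843/22.017 = 0.9467

Z ≈ 0.9467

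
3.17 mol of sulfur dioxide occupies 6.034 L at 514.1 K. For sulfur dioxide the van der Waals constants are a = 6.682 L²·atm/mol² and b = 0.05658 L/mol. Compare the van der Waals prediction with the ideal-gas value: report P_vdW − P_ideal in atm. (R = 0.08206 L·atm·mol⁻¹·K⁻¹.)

Ideal: P_ideal = nRT/V = (3.17)(0.08206)(514.1)/6.034 = 22.1632 atm
vdW: P = nRT/(V − nb) − a n²/V² = 133.733/5.85464 − 67.1467/36.4092 = 22.8422 − 1.84422 = 20.9980 atm
ΔP = 20.9980 − 22.1632 = -1.165 atm

ΔP ≈ -1.165 atm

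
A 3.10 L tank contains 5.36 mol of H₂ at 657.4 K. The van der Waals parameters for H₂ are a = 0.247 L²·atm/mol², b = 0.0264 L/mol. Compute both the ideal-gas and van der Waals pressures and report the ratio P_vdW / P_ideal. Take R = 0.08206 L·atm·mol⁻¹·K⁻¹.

Ideal: P_ideal = nRT/V = (5.36)(0.08206)(657.4)/3.10 = 93.2748 atm
vdW: P = nRT/(V − nb) − a n²/V² = 289.152/2.95850 − 7.09621/9.61000 = 97.7360 − 0.738419 = 96.9976 atm
Ratio = 96.9976/93.2748 = 1.040

P_vdW / P_ideal ≈ 1.040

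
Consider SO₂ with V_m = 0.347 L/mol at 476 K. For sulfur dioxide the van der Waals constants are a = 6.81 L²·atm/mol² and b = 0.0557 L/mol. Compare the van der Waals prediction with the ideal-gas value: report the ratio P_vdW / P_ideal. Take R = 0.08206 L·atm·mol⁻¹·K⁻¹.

P_vdW / P_ideal ≈ 0.6888

Ideal: P_ideal = RT/V_m = (0.08206)(476)/0.347 = 112.566 atm
vdW: P = RT/(V_m − b) − a/V_m² = 39.0606/0.291300 − 6.81/0.120409 = 134.091 − 56.5572 = 77.534 atm
Ratio = 77.534/112.566 = 0.6888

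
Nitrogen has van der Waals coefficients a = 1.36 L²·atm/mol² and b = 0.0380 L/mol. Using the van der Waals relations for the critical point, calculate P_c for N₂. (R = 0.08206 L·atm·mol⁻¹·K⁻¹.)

P_c ≈ 34.88 atm

For a van der Waals gas, P_c = a/(27b²).
P_c = 1.36/(27×(0.0380)²) = 1.36/0.038988 = 34.88 atm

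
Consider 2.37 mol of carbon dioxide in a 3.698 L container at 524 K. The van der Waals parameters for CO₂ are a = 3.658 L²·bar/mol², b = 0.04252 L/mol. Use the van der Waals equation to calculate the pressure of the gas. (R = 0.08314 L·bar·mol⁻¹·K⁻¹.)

P ≈ 27.20 bar

P = nRT/(V − nb) − a n²/V²
nRT/(V − nb) = (2.37)(0.08314)(524)/(3.698 − 2.37×0.04252) = 103.25/3.5972 = 28.703 bar
a n²/V² = (3.658)(2.37)²/(3.698)² = 1.5025 bar
P = 28.703 − 1.5025 = 27.20 bar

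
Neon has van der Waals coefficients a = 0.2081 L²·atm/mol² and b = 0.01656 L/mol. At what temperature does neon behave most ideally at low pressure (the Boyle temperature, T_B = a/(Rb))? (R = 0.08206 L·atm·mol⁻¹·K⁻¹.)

For a van der Waals gas the second virial coefficient B₂ = b − a/(RT) vanishes at T_B = a/(Rb).
T_B = 0.2081/(0.08206×0.01656) = 0.2081/0.0013589 = 153.1 K

T_B ≈ 153.1 K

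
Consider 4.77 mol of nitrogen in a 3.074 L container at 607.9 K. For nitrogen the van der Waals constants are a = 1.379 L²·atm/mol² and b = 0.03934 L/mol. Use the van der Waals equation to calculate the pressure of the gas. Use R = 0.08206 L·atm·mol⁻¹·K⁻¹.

P ≈ 79.12 atm

P = nRT/(V − nb) − a n²/V²
nRT/(V − nb) = (4.77)(0.08206)(607.9)/(3.074 − 4.77×0.03934) = 237.95/2.8863 = 82.441 atm
a n²/V² = (1.379)(4.77)²/(3.074)² = 3.3204 atm
P = 82.441 − 3.3204 = 79.12 atm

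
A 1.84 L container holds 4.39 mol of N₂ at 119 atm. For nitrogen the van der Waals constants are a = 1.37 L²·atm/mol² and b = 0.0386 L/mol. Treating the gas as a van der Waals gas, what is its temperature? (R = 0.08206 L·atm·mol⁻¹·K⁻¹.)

T = (P + a n²/V²)(V − nb)/(nR)
P + a n²/V² = 119 + (1.37)(4.39)²/(1.84)² = 126.80 atm
V − nb = 1.84 − (4.39)(0.0386) = 1.6705 L
T = (126.80)(1.6705)/((4.39)(0.08206)) = 588.0 K

T ≈ 588.0 K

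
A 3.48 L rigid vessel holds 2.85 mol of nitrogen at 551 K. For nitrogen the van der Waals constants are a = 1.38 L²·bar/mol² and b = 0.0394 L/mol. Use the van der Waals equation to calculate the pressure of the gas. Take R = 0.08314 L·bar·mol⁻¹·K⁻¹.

P = nRT/(V − nb) − a n²/V²
nRT/(V − nb) = (2.85)(0.08314)(551)/(3.48 − 2.85×0.0394) = 130.56/3.3677 = 38.768 bar
a n²/V² = (1.38)(2.85)²/(3.48)² = 0.92557 bar
P = 38.768 − 0.92557 = 37.84 bar

P ≈ 37.84 bar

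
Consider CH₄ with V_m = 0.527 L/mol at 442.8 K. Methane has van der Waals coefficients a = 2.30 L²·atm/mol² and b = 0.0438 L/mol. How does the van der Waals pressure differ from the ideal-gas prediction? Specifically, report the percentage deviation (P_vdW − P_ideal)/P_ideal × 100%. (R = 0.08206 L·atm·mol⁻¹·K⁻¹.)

Ideal: P_ideal = RT/V_m = (0.08206)(442.8)/0.527 = 68.9491 atm
vdW: P = RT/(V_m − b) − a/V_m² = 36.3362/0.483200 − 2.30/0.277729 = 75.1991 − 8.28145 = 66.9177 atm
% deviation = (66.9177 − 68.9491)/68.9491 × 100% = -2.95%

-2.95 %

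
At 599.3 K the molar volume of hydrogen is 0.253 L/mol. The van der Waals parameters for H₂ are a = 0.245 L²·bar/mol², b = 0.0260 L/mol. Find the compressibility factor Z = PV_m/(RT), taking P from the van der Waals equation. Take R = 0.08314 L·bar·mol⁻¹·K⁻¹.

P = RT/(V_m − b) − a/V_m² = (0.08314)(599.3)/(0.253 − 0.0260) − 0.245/(0.253)²
  = 49.826/0.22700 − 3.8276 = 219.50 − 3.8276 = 215.67 bar
Z = PV_m/(RT) = (215.67)(0.253)/((0.08314)(599.3)) = 54.565/49.826 = 1.095

Z ≈ 1.095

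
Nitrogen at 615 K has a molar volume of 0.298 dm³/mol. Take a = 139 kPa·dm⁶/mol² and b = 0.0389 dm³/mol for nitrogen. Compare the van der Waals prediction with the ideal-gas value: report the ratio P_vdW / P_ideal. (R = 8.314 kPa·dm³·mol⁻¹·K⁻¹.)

P_vdW / P_ideal ≈ 1.059

Ideal: P_ideal = RT/V_m = (8.314)(615)/0.298 = 17158.1 kPa
vdW: P = RT/(V_m − b) − a/V_m² = 5113.11/0.259100 − 139/0.0888040 = 19734.1 − 1565.24 = 18168.9 kPa
Ratio = 18168.9/17158.1 = 1.059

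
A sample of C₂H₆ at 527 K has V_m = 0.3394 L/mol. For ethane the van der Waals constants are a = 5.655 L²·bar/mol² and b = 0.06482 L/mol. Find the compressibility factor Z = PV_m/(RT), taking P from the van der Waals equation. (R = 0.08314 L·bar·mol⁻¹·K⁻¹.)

Z ≈ 0.8558

P = RT/(V_m − b) − a/V_m² = (0.08314)(527)/(0.3394 − 0.06482) − 5.655/(0.3394)²
  = 43.815/0.27458 − 49.092 = 159.57 − 49.092 = 110.48 bar
Z = PV_m/(RT) = (110.48)(0.3394)/((0.08314)(527)) = 37.497/43.815 = 0.8558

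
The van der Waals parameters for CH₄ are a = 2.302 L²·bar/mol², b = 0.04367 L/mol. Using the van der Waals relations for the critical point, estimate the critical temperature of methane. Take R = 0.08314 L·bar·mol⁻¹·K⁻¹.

T_c ≈ 187.9 K

For a van der Waals gas, T_c = 8a/(27Rb).
T_c = 8×2.302/(27×0.08314×0.04367) = 18.416/0.098030 = 187.9 K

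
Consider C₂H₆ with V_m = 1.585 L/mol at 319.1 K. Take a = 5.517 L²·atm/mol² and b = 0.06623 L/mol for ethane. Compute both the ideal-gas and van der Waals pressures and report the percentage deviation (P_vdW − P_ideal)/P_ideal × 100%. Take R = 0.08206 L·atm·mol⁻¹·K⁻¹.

-8.93 %

Ideal: P_ideal = RT/V_m = (0.08206)(319.1)/1.585 = 16.5207 atm
vdW: P = RT/(V_m − b) − a/V_m² = 26.1853/1.51877 − 5.517/2.51223 = 17.2411 − 2.19606 = 15.0450 atm
% deviation = (15.0450 − 16.5207)/16.5207 × 100% = -8.93%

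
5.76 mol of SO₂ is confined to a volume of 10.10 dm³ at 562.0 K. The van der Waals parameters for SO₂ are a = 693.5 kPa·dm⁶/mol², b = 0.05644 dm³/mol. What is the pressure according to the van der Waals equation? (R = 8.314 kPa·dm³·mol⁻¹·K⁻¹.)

P ≈ 2528 kPa

P = nRT/(V − nb) − a n²/V²
nRT/(V − nb) = (5.76)(8.314)(562.0)/(10.10 − 5.76×0.05644) = 26913/9.7749 = 2753.3 kPa
a n²/V² = (693.5)(5.76)²/(10.10)² = 225.55 kPa
P = 2753.3 − 225.55 = 2528 kPa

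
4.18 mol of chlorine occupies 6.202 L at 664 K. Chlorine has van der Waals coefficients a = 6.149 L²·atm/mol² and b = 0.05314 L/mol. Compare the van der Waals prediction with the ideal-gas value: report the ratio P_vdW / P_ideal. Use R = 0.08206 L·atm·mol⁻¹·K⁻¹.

P_vdW / P_ideal ≈ 0.9611

Ideal: P_ideal = nRT/V = (4.18)(0.08206)(664)/6.202 = 36.7235 atm
vdW: P = nRT/(V − nb) − a n²/V² = 227.759/5.97987 − 107.438/38.4648 = 38.0876 − 2.79315 = 35.2945 atm
Ratio = 35.2945/36.7235 = 0.9611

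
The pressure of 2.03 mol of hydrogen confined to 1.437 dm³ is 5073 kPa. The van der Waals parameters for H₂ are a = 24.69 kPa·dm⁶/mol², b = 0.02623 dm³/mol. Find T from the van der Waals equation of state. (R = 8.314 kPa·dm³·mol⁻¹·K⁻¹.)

T ≈ 420.0 K

T = (P + a n²/V²)(V − nb)/(nR)
P + a n²/V² = 5073 + (24.69)(2.03)²/(1.437)² = 5122.3 kPa
V − nb = 1.437 − (2.03)(0.02623) = 1.3838 dm³
T = (5122.3)(1.3838)/((2.03)(8.314)) = 420.0 K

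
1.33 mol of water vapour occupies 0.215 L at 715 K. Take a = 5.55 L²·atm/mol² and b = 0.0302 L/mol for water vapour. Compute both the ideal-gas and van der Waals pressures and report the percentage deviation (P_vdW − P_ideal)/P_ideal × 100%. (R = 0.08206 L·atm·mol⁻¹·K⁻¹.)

-35.54 %

Ideal: P_ideal = nRT/V = (1.33)(0.08206)(715)/0.215 = 362.953 atm
vdW: P = nRT/(V − nb) − a n²/V² = 78.0350/0.174834 − 9.81740/0.0462250 = 446.338 − 212.383 = 233.955 atm
% deviation = (233.955 − 362.953)/362.953 × 100% = -35.54%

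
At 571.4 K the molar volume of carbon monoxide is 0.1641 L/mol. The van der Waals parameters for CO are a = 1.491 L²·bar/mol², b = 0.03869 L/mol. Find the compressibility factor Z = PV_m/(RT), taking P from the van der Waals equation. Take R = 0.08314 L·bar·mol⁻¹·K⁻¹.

P = RT/(V_m − b) − a/V_m² = (0.08314)(571.4)/(0.1641 − 0.03869) − 1.491/(0.1641)²
  = 47.506/0.12541 − 55.368 = 378.81 − 55.368 = 323.44 bar
Z = PV_m/(RT) = (323.44)(0.1641)/((0.08314)(571.4)) = 53.077/47.506 = 1.117

Z ≈ 1.117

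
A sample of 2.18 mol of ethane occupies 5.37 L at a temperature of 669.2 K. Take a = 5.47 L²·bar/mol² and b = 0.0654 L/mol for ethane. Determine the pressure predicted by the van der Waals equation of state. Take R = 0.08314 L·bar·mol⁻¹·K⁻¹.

P = nRT/(V − nb) − a n²/V²
nRT/(V − nb) = (2.18)(0.08314)(669.2)/(5.37 − 2.18×0.0654) = 121.29/5.2274 = 23.203 bar
a n²/V² = (5.47)(2.18)²/(5.37)² = 0.90147 bar
P = 23.203 − 0.90147 = 22.30 bar

P ≈ 22.30 bar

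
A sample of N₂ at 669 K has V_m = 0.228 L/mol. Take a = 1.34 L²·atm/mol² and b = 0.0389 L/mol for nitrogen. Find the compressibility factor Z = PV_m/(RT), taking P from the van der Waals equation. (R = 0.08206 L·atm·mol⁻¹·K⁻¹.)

Z ≈ 1.099

P = RT/(V_m − b) − a/V_m² = (0.08206)(669)/(0.228 − 0.0389) − 1.34/(0.228)²
  = 54.898/0.18910 − 25.777 = 290.31 − 25.777 = 264.53 atm
Z = PV_m/(RT) = (264.53)(0.228)/((0.08206)(669)) = 60.313/54.898 = 1.099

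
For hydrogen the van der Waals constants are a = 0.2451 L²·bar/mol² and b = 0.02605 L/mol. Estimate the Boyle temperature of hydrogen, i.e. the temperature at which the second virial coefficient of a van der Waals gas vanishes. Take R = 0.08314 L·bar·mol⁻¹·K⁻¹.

For a van der Waals gas the second virial coefficient B₂ = b − a/(RT) vanishes at T_B = a/(Rb).
T_B = 0.2451/(0.08314×0.02605) = 0.2451/0.0021658 = 113.2 K

T_B ≈ 113.2 K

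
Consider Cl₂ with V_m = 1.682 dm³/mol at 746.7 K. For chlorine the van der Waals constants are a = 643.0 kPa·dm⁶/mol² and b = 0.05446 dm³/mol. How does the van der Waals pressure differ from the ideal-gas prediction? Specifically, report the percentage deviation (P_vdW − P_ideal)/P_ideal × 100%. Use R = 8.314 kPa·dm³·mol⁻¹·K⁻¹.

Ideal: P_ideal = RT/V_m = (8.314)(746.7)/1.682 = 3690.88 kPa
vdW: P = RT/(V_m − b) − a/V_m² = 6208.06/1.62754 − 643.0/2.82912 = 3814.38 − 227.279 = 3587.10 kPa
% deviation = (3587.10 − 3690.88)/3690.88 × 100% = -2.81%

-2.81 %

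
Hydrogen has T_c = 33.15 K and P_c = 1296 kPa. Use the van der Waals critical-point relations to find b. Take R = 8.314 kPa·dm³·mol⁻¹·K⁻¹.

b ≈ 0.02658 dm³/mol

From T_c = 8a/(27Rb) and P_c = a/(27b²): b = R T_c/(8 P_c).
b = (8.314)(33.15)/(8×1296) = 275.61/10368 = 0.02658 dm³/mol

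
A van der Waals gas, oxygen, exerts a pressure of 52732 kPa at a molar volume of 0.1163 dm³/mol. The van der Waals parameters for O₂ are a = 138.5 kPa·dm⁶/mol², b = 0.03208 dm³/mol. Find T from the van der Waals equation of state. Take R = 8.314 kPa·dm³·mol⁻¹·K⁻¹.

T ≈ 637.9 K

T = (P + a/V_m²)(V_m − b)/R
P + a/V_m² = 52732 + 138.5/(0.1163)² = 62972 kPa
V_m − b = 0.1163 − 0.03208 = 0.084220 dm³/mol
T = (62972)(0.084220)/8.314 = 637.9 K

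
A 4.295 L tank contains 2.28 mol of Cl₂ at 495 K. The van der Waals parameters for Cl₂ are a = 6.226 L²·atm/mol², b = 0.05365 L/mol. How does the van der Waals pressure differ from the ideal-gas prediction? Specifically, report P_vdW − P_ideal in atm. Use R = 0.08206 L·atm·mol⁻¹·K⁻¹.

ΔP ≈ -1.122 atm

Ideal: P_ideal = nRT/V = (2.28)(0.08206)(495)/4.295 = 21.5630 atm
vdW: P = nRT/(V − nb) − a n²/V² = 92.6129/4.17268 − 32.3652/18.4470 = 22.1951 − 1.75450 = 20.4406 atm
ΔP = 20.4406 − 21.5630 = -1.122 atm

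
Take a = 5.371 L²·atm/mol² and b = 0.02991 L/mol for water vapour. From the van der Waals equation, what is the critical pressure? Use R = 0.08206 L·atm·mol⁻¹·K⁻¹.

For a van der Waals gas, P_c = a/(27b²).
P_c = 5.371/(27×(0.02991)²) = 5.371/0.024154 = 222.4 atm

P_c ≈ 222.4 atm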